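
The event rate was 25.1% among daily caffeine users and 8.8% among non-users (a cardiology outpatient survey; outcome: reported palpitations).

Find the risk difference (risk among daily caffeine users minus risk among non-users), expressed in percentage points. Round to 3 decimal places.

16.300

risk difference = 0.2510 − 0.0880 = 0.1630 → 16.300 percentage points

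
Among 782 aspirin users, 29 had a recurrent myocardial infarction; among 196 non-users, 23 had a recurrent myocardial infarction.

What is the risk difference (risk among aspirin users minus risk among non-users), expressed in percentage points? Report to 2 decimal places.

RD = -8.03

risk, aspirin users = 29/782 = 0.03708
risk, non-users = 23/196 = 0.11735
risk difference = 0.03708 − 0.11735 = -0.08026 → -8.03 percentage points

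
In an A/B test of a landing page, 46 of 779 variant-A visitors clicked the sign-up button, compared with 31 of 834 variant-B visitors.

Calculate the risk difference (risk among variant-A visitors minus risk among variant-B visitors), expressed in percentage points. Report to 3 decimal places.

2.188

risk, variant-A visitors = 46/779 = 0.05905
risk, variant-B visitors = 31/834 = 0.03717
risk difference = 0.05905 − 0.03717 = 0.02188 → 2.188 percentage points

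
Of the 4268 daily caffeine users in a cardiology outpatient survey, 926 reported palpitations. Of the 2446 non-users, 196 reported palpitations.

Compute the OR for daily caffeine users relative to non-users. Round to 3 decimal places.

odds, daily caffeine users = 926/3342 = 0.2771
odds, non-users = 196/2250 = 0.0871
OR = 0.2771 / 0.0871 = 3.181

OR: 3.181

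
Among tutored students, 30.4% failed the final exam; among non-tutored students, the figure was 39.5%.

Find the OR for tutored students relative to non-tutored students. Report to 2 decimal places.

0.67

odds, tutored students = 0.3040/0.6960 = 0.4368
odds, non-tutored students = 0.3950/0.6050 = 0.6529
OR = 0.4368 / 0.6529 = 0.67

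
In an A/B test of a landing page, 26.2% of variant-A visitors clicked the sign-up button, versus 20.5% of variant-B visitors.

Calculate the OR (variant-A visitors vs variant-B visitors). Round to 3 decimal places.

odds, variant-A visitors = 0.2620/0.7380 = 0.3550
odds, variant-B visitors = 0.2050/0.7950 = 0.2579
OR = 0.3550 / 0.2579 = 1.377

1.377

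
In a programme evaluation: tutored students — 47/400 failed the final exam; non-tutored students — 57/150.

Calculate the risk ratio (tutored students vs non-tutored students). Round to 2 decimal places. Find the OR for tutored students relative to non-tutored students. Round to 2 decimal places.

RR = 0.31; OR = 0.22

risk, tutored students = 47/400 = 0.1175
risk, non-tutored students = 57/150 = 0.3800
RR = 0.1175 / 0.3800 = 0.31
OR = (47 × 93) / (353 × 57) = 4371/20121 ≈ 0.22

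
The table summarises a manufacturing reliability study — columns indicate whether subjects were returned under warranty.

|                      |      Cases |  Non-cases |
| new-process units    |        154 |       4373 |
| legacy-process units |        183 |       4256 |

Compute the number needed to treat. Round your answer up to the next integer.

risk, new-process units = 154/4527 = 0.034018
risk, legacy-process units = 183/4439 = 0.041226
absolute risk difference = 0.007207
1 / 0.007207 = 138.754 → round up → 139

NNT: 139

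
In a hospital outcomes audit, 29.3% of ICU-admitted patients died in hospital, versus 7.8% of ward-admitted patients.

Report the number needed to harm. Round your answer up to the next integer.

NNH ≈ 5

absolute risk difference = 0.215000
1 / 0.215000 = 4.651 → round up → 5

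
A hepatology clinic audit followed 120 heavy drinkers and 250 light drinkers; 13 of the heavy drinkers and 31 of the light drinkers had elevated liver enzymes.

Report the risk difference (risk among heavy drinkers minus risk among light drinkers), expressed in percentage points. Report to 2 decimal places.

RD = -1.57

risk, heavy drinkers = 13/120 = 0.1083
risk, light drinkers = 31/250 = 0.1240
risk difference = 0.1083 − 0.1240 = -0.0157 → -1.57 percentage points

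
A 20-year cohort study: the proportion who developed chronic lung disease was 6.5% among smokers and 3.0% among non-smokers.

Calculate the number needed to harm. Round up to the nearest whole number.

absolute risk difference = 0.035000
1 / 0.035000 = 28.571 → round up → 29

NNH = 29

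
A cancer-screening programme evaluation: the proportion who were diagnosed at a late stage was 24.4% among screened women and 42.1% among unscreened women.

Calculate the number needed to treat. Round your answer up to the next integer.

absolute risk difference = 0.177000
1 / 0.177000 = 5.650 → round up → 6

6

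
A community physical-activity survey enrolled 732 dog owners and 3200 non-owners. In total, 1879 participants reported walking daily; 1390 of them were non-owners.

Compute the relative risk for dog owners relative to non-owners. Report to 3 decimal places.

1.538

dog owners with the outcome: 1879 − 1390 = 489
dog owners without the outcome: 732 − 489 = 243
non-owners without the outcome: 3200 − 1390 = 1810
risk, dog owners = 489/732 = 0.6680
risk, non-owners = 1390/3200 = 0.4344
RR = 0.6680 / 0.4344 = 1.538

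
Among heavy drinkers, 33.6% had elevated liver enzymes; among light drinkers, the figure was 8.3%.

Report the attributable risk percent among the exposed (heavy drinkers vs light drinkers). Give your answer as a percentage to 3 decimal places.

AR% = (0.3360 − 0.0830) / 0.3360 = 0.7530 → 75.298%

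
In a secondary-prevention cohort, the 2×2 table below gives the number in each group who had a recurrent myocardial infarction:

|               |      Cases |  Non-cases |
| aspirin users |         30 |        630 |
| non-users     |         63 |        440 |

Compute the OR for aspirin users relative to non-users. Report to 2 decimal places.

OR = (30 × 440) / (630 × 63) = 13200/39690 ≈ 0.33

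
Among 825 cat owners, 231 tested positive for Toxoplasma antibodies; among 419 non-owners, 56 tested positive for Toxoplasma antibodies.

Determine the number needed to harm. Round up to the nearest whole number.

NNH ≈ 7

risk, cat owners = 231/825 = 0.280000
risk, non-owners = 56/419 = 0.133652
absolute risk difference = 0.146348
1 / 0.146348 = 6.833 → round up → 7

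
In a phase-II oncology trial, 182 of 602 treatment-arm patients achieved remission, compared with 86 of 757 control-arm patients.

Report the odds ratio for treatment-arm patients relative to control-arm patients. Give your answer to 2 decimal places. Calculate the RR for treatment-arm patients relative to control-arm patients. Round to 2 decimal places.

odds, treatment-arm patients = 182/420 = 0.4333
odds, control-arm patients = 86/671 = 0.1282
OR = 0.4333 / 0.1282 = 3.38
risk, treatment-arm patients = 182/602 = 0.3023
risk, control-arm patients = 86/757 = 0.1136
RR = 0.3023 / 0.1136 = 2.66

OR = 3.38; RR = 2.66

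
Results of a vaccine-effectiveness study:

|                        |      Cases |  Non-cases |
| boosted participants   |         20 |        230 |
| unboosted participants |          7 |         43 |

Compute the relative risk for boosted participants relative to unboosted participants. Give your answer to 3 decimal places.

risk, boosted participants = 20/250 = 0.0800
risk, unboosted participants = 7/50 = 0.1400
RR = 0.0800 / 0.1400 = 0.571

0.571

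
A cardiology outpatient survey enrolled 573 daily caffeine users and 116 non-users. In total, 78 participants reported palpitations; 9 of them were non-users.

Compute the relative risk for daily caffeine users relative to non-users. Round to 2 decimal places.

daily caffeine users with the outcome: 78 − 9 = 69
daily caffeine users without the outcome: 573 − 69 = 504
non-users without the outcome: 116 − 9 = 107
risk, daily caffeine users = 69/573 = 0.1204
risk, non-users = 9/116 = 0.0776
RR = 0.1204 / 0.0776 = 1.55

1.55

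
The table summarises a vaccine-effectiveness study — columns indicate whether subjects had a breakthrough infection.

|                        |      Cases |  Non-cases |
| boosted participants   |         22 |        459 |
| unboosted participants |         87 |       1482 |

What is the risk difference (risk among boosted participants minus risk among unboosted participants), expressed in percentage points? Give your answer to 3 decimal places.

risk, boosted participants = 22/481 = 0.04574
risk, unboosted participants = 87/1569 = 0.05545
risk difference = 0.04574 − 0.05545 = -0.00971 → -0.971 percentage points

-0.971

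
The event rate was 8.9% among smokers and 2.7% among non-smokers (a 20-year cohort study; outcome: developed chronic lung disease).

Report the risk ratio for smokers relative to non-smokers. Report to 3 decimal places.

RR = 0.08900 / 0.02700 = 3.296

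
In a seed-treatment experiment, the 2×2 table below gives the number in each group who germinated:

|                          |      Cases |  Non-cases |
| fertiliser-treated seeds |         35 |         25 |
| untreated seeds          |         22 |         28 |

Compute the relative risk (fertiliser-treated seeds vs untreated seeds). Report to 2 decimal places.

risk, fertiliser-treated seeds = 35/60 = 0.5833
risk, untreated seeds = 22/50 = 0.4400
RR = 0.5833 / 0.4400 = 1.33

1.33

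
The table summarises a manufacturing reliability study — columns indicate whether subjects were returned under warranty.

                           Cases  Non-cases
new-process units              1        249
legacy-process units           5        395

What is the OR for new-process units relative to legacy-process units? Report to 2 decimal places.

odds, new-process units = 1/249 = 0.00402
odds, legacy-process units = 5/395 = 0.01266
OR = 0.00402 / 0.01266 = 0.32

0.32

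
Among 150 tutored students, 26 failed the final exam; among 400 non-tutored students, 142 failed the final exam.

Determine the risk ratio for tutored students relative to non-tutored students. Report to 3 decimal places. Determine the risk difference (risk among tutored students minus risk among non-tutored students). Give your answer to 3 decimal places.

RR = 0.488; RD = -0.182

risk, tutored students = 26/150 = 0.1733
risk, non-tutored students = 142/400 = 0.3550
RR = 0.1733 / 0.3550 = 0.488
risk difference = 0.1733 − 0.3550 = -0.182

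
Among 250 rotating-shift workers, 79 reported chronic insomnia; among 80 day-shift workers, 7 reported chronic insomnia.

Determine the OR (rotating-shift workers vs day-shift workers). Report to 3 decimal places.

odds, rotating-shift workers = 79/171 = 0.4620
odds, day-shift workers = 7/73 = 0.0959
OR = 0.4620 / 0.0959 = 4.818

OR: 4.818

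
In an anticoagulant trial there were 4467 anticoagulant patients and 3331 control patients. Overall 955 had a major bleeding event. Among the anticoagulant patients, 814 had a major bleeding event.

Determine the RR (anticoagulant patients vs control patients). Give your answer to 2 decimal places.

4.30

anticoagulant patients without the outcome: 4467 − 814 = 3653
control patients with the outcome: 955 − 814 = 141
control patients without the outcome: 3331 − 141 = 3190
risk, anticoagulant patients = 814/4467 = 0.18223
risk, control patients = 141/3331 = 0.04233
RR = 0.18223 / 0.04233 = 4.30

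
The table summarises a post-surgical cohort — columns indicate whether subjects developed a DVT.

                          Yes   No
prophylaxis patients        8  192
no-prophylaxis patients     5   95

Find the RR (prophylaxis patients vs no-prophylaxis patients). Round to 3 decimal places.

risk, prophylaxis patients = 8/200 = 0.04000
risk, no-prophylaxis patients = 5/100 = 0.05000
RR = 0.04000 / 0.05000 = 0.800

RR: 0.800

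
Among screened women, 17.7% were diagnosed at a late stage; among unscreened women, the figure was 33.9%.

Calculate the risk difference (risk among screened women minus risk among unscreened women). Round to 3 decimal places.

risk difference = 0.1770 − 0.3390 = -0.162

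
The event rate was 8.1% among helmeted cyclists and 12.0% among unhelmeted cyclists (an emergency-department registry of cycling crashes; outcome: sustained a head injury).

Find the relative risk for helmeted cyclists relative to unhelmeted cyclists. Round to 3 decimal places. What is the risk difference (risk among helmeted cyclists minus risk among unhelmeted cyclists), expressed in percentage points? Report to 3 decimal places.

RR = 0.675; RD = -3.900

RR = 0.0810 / 0.1200 = 0.675
risk difference = 0.0810 − 0.1200 = -0.0390 → -3.900 percentage points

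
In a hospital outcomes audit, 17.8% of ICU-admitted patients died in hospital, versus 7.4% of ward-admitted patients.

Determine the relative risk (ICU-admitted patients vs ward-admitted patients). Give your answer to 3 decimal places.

RR = 0.1780 / 0.0740 = 2.405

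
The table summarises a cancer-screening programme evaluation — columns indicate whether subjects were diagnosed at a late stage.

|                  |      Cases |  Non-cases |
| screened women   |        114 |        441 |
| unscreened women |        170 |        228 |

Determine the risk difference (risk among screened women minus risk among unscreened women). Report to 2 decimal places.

-0.22

risk, screened women = 114/555 = 0.2054
risk, unscreened women = 170/398 = 0.4271
risk difference = 0.2054 − 0.4271 = -0.22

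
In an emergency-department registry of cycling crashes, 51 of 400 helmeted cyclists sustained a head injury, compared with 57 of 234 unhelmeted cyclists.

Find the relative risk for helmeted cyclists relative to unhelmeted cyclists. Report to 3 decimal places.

RR: 0.523

risk, helmeted cyclists = 51/400 = 0.1275
risk, unhelmeted cyclists = 57/234 = 0.2436
RR = 0.1275 / 0.2436 = 0.523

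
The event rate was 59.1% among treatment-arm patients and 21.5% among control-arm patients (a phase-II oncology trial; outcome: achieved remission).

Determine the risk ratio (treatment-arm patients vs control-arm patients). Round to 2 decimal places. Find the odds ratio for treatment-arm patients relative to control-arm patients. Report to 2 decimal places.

RR = 2.75; OR = 5.28

RR = 0.5910 / 0.2150 = 2.75
odds, treatment-arm patients = 0.5910/0.4090 = 1.4450
odds, control-arm patients = 0.2150/0.7850 = 0.2739
OR = 1.4450 / 0.2739 = 5.28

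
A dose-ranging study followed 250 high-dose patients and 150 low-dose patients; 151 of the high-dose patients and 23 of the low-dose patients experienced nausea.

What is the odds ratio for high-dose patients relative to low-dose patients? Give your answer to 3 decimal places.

OR = (151 × 127) / (99 × 23) = 19177/2277 ≈ 8.422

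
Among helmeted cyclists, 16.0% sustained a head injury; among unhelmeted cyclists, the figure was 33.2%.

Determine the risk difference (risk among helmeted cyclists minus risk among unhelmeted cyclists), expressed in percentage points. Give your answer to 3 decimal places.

risk difference = 0.1600 − 0.3320 = -0.1720 → -17.200 percentage points

-17.200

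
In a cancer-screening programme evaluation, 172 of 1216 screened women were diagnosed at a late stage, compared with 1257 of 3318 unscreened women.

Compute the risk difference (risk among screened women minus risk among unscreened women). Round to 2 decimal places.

RD = -0.24

risk, screened women = 172/1216 = 0.1414
risk, unscreened women = 1257/3318 = 0.3788
risk difference = 0.1414 − 0.3788 = -0.24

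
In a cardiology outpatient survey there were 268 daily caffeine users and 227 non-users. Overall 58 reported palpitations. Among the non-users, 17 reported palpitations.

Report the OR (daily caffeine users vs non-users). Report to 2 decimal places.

daily caffeine users with the outcome: 58 − 17 = 41
daily caffeine users without the outcome: 268 − 41 = 227
non-users without the outcome: 227 − 17 = 210
OR = (41 × 210) / (227 × 17) = 8610/3859 ≈ 2.23

OR ≈ 2.23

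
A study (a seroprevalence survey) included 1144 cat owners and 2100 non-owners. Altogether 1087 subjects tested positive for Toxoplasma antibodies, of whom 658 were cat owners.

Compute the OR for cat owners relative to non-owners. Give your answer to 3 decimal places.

cat owners without the outcome: 1144 − 658 = 486
non-owners with the outcome: 1087 − 658 = 429
non-owners without the outcome: 2100 − 429 = 1671
OR = (658 × 1671) / (486 × 429) = 1099518/208494 ≈ 5.274

OR ≈ 5.274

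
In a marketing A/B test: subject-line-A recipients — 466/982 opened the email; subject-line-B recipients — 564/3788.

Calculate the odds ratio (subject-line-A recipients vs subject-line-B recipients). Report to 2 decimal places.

odds, subject-line-A recipients = 466/516 = 0.9031
odds, subject-line-B recipients = 564/3224 = 0.1749
OR = 0.9031 / 0.1749 = 5.16

5.16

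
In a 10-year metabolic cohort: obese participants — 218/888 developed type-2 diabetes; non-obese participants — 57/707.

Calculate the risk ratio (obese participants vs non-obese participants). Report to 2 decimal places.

risk, obese participants = 218/888 = 0.2455
risk, non-obese participants = 57/707 = 0.0806
RR = 0.2455 / 0.0806 = 3.05

RR ≈ 3.05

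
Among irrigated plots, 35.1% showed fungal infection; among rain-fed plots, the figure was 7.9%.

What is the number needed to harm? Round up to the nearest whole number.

absolute risk difference = 0.272000
1 / 0.272000 = 3.676 → round up → 4

NNH: 4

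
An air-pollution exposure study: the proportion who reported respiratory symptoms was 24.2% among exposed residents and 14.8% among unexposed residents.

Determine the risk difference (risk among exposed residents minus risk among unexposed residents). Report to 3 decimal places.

risk difference = 0.2420 − 0.1480 = 0.094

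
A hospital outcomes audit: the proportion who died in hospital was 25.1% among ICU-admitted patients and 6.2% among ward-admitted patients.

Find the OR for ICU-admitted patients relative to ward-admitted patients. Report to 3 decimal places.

odds, ICU-admitted patients = 0.2510/0.7490 = 0.3351
odds, ward-admitted patients = 0.0620/0.9380 = 0.0661
OR = 0.3351 / 0.0661 = 5.070

5.070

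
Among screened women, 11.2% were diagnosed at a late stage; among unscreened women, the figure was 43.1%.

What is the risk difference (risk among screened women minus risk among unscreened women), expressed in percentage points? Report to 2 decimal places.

RD ≈ -31.90

risk difference = 0.1120 − 0.4310 = -0.3190 → -31.90 percentage points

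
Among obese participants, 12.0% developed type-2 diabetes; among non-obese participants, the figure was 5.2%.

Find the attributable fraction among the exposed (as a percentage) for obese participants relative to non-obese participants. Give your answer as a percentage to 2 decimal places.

AR% = (0.1200 − 0.0520) / 0.1200 = 0.5667 → 56.67%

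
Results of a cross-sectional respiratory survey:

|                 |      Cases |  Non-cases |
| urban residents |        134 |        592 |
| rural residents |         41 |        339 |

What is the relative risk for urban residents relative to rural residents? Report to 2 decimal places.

risk, urban residents = 134/726 = 0.1846
risk, rural residents = 41/380 = 0.1079
RR = 0.1846 / 0.1079 = 1.71

RR: 1.71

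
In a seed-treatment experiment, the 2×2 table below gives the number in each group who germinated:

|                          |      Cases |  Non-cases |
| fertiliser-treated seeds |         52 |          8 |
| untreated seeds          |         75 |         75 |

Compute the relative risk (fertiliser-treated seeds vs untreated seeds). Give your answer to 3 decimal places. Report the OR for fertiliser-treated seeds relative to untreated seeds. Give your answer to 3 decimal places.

risk, fertiliser-treated seeds = 52/60 = 0.8667
risk, untreated seeds = 75/150 = 0.5000
RR = 0.8667 / 0.5000 = 1.733
OR = (52 × 75) / (8 × 75) = 3900/600 ≈ 6.500

RR = 1.733; OR = 6.500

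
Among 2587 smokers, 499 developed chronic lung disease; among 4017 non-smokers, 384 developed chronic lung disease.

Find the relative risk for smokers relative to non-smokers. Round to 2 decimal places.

risk, smokers = 499/2587 = 0.1929
risk, non-smokers = 384/4017 = 0.0956
RR = 0.1929 / 0.0956 = 2.02

2.02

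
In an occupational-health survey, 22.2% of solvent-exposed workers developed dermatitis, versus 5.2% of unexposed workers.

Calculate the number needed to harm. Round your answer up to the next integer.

absolute risk difference = 0.170000
1 / 0.170000 = 5.882 → round up → 6

6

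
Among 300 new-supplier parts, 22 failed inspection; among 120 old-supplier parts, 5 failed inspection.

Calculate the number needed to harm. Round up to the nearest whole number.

32

risk, new-supplier parts = 22/300 = 0.073333
risk, old-supplier parts = 5/120 = 0.041667
absolute risk difference = 0.031667
1 / 0.031667 = 31.579 → round up → 32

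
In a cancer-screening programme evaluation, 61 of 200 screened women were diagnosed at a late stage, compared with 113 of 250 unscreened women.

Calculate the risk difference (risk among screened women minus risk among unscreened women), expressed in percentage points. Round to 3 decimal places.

risk, screened women = 61/200 = 0.3050
risk, unscreened women = 113/250 = 0.4520
risk difference = 0.3050 − 0.4520 = -0.1470 → -14.700 percentage points

-14.700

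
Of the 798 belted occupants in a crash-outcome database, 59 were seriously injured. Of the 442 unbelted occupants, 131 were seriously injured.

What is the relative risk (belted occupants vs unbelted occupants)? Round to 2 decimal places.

risk, belted occupants = 59/798 = 0.0739
risk, unbelted occupants = 131/442 = 0.2964
RR = 0.0739 / 0.2964 = 0.25

0.25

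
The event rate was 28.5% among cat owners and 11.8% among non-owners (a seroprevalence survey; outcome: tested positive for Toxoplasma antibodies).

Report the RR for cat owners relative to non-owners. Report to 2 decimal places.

RR = 0.2850 / 0.1180 = 2.42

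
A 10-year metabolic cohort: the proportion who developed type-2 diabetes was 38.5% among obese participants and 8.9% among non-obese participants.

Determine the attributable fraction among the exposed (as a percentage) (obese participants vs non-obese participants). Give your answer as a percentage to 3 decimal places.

AR% = (0.3850 − 0.0890) / 0.3850 = 0.7688 → 76.883%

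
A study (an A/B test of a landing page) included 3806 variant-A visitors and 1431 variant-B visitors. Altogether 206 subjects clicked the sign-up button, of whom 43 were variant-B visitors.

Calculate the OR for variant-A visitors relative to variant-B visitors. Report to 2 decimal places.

variant-A visitors with the outcome: 206 − 43 = 163
variant-A visitors without the outcome: 3806 − 163 = 3643
variant-B visitors without the outcome: 1431 − 43 = 1388
odds, variant-A visitors = 163/3643 = 0.04474
odds, variant-B visitors = 43/1388 = 0.03098
OR = 0.04474 / 0.03098 = 1.44

1.44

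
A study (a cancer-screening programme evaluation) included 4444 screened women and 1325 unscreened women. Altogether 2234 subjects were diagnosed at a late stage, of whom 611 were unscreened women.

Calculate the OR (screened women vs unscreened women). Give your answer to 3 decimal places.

screened women with the outcome: 2234 − 611 = 1623
screened women without the outcome: 4444 − 1623 = 2821
unscreened women without the outcome: 1325 − 611 = 714
odds, screened women = 1623/2821 = 0.5753
odds, unscreened women = 611/714 = 0.8557
OR = 0.5753 / 0.8557 = 0.672

0.672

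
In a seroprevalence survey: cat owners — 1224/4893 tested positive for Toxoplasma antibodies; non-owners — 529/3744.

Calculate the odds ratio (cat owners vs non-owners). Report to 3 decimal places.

OR = (1224 × 3215) / (3669 × 529) = 3935160/1940901 ≈ 2.027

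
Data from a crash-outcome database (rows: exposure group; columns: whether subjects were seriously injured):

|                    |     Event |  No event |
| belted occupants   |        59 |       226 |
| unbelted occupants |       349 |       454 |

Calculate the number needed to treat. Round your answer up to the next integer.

risk, belted occupants = 59/285 = 0.207018
risk, unbelted occupants = 349/803 = 0.434620
absolute risk difference = 0.227603
1 / 0.227603 = 4.394 → round up → 5

5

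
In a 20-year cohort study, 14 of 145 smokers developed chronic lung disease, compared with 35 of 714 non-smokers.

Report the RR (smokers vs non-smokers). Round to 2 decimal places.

risk, smokers = 14/145 = 0.09655
risk, non-smokers = 35/714 = 0.04902
RR = 0.09655 / 0.04902 = 1.97

1.97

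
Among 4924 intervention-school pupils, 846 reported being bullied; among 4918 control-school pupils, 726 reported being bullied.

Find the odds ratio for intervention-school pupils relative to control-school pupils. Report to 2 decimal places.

1.20

odds, intervention-school pupils = 846/4078 = 0.2075
odds, control-school pupils = 726/4192 = 0.1732
OR = 0.2075 / 0.1732 = 1.20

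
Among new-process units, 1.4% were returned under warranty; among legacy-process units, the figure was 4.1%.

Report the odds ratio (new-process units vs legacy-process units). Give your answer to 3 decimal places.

odds, new-process units = 0.01400/0.98600 = 0.01420
odds, legacy-process units = 0.04100/0.95900 = 0.04275
OR = 0.01420 / 0.04275 = 0.332

OR: 0.332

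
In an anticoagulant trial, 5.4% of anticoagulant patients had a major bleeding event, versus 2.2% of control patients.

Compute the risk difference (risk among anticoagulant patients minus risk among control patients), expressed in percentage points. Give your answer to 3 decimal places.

RD: 3.200

risk difference = 0.05400 − 0.02200 = 0.03200 → 3.200 percentage points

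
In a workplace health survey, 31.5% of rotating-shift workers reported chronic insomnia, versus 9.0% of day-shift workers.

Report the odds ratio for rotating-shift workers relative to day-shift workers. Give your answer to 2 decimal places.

odds, rotating-shift workers = 0.3150/0.6850 = 0.4599
odds, day-shift workers = 0.0900/0.9100 = 0.0989
OR = 0.4599 / 0.0989 = 4.65

4.65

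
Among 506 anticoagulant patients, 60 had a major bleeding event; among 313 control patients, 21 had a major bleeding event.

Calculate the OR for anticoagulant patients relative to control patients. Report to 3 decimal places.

OR = 1.871

odds, anticoagulant patients = 60/446 = 0.1345
odds, control patients = 21/292 = 0.0719
OR = 0.1345 / 0.0719 = 1.871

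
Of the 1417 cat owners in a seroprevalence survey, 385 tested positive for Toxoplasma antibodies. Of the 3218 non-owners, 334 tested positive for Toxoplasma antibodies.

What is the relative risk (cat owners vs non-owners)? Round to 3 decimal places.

2.618

risk, cat owners = 385/1417 = 0.2717
risk, non-owners = 334/3218 = 0.1038
RR = 0.2717 / 0.1038 = 2.618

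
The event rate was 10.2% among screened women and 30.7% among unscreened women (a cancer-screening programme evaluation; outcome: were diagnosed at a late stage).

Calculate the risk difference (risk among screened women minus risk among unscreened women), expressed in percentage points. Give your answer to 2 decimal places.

RD = -20.50

risk difference = 0.1020 − 0.3070 = -0.2050 → -20.50 percentage points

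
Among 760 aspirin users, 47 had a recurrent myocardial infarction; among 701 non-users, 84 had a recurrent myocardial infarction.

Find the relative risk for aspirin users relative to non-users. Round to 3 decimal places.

RR ≈ 0.516

risk, aspirin users = 47/760 = 0.0618
risk, non-users = 84/701 = 0.1198
RR = 0.0618 / 0.1198 = 0.516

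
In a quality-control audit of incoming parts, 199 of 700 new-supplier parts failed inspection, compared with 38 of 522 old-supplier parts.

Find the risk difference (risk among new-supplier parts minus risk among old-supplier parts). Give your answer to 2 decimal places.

RD: 0.21

risk, new-supplier parts = 199/700 = 0.2843
risk, old-supplier parts = 38/522 = 0.0728
risk difference = 0.2843 − 0.0728 = 0.21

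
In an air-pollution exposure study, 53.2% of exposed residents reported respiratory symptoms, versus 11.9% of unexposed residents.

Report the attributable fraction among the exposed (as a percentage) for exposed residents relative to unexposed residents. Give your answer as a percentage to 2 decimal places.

AR% = (0.5320 − 0.1190) / 0.5320 = 0.7763 → 77.63%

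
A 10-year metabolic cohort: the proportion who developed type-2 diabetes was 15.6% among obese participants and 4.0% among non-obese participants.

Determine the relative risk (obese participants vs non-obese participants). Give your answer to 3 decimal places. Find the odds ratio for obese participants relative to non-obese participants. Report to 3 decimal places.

RR = 3.900; OR = 4.436

RR = 0.15600 / 0.04000 = 3.900
odds, obese participants = 0.15600/0.84400 = 0.18483
odds, non-obese participants = 0.04000/0.96000 = 0.04167
OR = 0.18483 / 0.04167 = 4.436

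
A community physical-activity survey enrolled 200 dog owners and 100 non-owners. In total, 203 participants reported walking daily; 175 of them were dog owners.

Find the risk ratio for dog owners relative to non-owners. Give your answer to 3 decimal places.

3.125

dog owners without the outcome: 200 − 175 = 25
non-owners with the outcome: 203 − 175 = 28
non-owners without the outcome: 100 − 28 = 72
risk, dog owners = 175/200 = 0.8750
risk, non-owners = 28/100 = 0.2800
RR = 0.8750 / 0.2800 = 3.125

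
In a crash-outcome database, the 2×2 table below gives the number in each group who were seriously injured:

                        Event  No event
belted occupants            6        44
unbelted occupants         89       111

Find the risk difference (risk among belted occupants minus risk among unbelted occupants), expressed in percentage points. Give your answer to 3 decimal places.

RD = -32.500

risk, belted occupants = 6/50 = 0.1200
risk, unbelted occupants = 89/200 = 0.4450
risk difference = 0.1200 − 0.4450 = -0.3250 → -32.500 percentage points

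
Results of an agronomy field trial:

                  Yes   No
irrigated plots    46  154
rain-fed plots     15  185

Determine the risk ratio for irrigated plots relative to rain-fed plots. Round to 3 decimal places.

risk, irrigated plots = 46/200 = 0.2300
risk, rain-fed plots = 15/200 = 0.0750
RR = 0.2300 / 0.0750 = 3.067

3.067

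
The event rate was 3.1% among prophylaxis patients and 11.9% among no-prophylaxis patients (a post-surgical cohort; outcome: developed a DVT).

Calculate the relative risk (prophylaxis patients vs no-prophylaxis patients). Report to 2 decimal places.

RR = 0.03100 / 0.11900 = 0.26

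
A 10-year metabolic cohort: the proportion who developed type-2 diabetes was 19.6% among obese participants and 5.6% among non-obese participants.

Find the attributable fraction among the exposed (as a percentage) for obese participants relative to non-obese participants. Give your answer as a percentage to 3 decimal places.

AR% = (0.1960 − 0.0560) / 0.1960 = 0.7143 → 71.429%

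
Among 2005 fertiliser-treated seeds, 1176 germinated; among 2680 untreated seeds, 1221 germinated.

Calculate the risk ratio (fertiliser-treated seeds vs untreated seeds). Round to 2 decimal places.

risk, fertiliser-treated seeds = 1176/2005 = 0.5865
risk, untreated seeds = 1221/2680 = 0.4556
RR = 0.5865 / 0.4556 = 1.29

1.29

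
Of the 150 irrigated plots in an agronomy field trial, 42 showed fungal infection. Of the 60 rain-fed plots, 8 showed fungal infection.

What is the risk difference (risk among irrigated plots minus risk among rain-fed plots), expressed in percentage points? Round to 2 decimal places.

14.67

risk, irrigated plots = 42/150 = 0.2800
risk, rain-fed plots = 8/60 = 0.1333
risk difference = 0.2800 − 0.1333 = 0.1467 → 14.67 percentage points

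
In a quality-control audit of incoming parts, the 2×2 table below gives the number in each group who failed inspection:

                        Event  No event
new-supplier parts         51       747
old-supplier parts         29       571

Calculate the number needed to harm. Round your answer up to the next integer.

risk, new-supplier parts = 51/798 = 0.063910
risk, old-supplier parts = 29/600 = 0.048333
absolute risk difference = 0.015576
1 / 0.015576 = 64.201 → round up → 65

65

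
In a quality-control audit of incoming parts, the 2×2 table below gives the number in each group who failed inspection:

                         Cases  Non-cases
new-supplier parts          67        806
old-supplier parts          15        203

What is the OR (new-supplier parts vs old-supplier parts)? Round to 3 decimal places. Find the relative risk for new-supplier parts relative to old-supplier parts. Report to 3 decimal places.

OR = (67 × 203) / (806 × 15) = 13601/12090 ≈ 1.125
risk, new-supplier parts = 67/873 = 0.0767
risk, old-supplier parts = 15/218 = 0.0688
RR = 0.0767 / 0.0688 = 1.115

OR = 1.125; RR = 1.115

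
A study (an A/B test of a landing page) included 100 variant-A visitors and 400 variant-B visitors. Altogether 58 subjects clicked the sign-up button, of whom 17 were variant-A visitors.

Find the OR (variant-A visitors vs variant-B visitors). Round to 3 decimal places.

variant-A visitors without the outcome: 100 − 17 = 83
variant-B visitors with the outcome: 58 − 17 = 41
variant-B visitors without the outcome: 400 − 41 = 359
odds, variant-A visitors = 17/83 = 0.2048
odds, variant-B visitors = 41/359 = 0.1142
OR = 0.2048 / 0.1142 = 1.793

OR: 1.793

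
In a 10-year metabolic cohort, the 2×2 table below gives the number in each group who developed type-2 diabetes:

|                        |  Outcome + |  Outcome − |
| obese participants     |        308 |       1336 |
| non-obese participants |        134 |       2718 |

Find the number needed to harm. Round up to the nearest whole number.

risk, obese participants = 308/1644 = 0.187348
risk, non-obese participants = 134/2852 = 0.046985
absolute risk difference = 0.140363
1 / 0.140363 = 7.124 → round up → 8

NNH = 8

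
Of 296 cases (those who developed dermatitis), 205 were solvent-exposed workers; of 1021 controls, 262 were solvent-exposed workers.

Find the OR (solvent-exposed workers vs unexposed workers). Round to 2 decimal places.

OR = (205 × 759) / (262 × 91) = 155595/23842 ≈ 6.53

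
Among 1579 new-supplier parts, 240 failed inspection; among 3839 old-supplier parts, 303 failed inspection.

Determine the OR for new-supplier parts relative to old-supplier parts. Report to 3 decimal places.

OR = (240 × 3536) / (1339 × 303) = 848640/405717 ≈ 2.092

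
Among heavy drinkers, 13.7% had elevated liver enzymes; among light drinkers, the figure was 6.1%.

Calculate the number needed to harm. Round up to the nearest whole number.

NNH: 14

absolute risk difference = 0.076000
1 / 0.076000 = 13.158 → round up → 14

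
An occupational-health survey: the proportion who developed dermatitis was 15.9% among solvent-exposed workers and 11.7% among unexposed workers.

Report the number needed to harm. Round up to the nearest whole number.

absolute risk difference = 0.042000
1 / 0.042000 = 23.810 → round up → 24

24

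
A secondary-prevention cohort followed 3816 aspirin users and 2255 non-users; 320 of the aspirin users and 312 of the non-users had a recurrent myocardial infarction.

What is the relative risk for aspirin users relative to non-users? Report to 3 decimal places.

risk, aspirin users = 320/3816 = 0.0839
risk, non-users = 312/2255 = 0.1384
RR = 0.0839 / 0.1384 = 0.606

RR ≈ 0.606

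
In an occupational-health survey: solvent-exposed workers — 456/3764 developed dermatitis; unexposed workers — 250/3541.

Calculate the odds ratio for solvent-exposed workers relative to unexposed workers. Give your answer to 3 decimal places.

OR = (456 × 3291) / (3308 × 250) = 1500696/827000 ≈ 1.815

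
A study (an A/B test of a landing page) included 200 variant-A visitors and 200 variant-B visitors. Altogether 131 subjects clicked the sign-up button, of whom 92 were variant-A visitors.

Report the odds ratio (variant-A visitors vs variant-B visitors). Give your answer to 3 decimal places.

OR: 3.517

variant-A visitors without the outcome: 200 − 92 = 108
variant-B visitors with the outcome: 131 − 92 = 39
variant-B visitors without the outcome: 200 − 39 = 161
OR = (92 × 161) / (108 × 39) = 14812/4212 ≈ 3.517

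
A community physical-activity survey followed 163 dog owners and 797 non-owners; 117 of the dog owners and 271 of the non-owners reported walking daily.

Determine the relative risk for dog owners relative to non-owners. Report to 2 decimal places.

2.11

risk, dog owners = 117/163 = 0.7178
risk, non-owners = 271/797 = 0.3400
RR = 0.7178 / 0.3400 = 2.11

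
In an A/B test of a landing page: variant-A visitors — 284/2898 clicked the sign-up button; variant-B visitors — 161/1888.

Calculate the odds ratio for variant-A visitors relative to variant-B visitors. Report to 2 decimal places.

OR = (284 × 1727) / (2614 × 161) = 490468/420854 ≈ 1.17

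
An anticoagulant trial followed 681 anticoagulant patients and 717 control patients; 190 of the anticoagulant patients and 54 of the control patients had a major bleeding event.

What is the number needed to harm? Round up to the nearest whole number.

NNH: 5

risk, anticoagulant patients = 190/681 = 0.279001
risk, control patients = 54/717 = 0.075314
absolute risk difference = 0.203688
1 / 0.203688 = 4.909 → round up → 5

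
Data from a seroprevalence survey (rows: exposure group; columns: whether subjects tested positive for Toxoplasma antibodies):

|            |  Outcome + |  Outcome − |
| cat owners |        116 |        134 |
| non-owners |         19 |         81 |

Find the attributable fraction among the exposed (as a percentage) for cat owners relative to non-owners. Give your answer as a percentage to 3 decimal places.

risk, cat owners = 116/250 = 0.4640
risk, non-owners = 19/100 = 0.1900
AR% = (0.4640 − 0.1900) / 0.4640 = 0.5905 → 59.052%

59.052%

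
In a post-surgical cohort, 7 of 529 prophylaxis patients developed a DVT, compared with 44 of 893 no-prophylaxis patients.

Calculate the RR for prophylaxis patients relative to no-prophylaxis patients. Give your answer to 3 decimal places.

RR = 0.269

risk, prophylaxis patients = 7/529 = 0.01323
risk, no-prophylaxis patients = 44/893 = 0.04927
RR = 0.01323 / 0.04927 = 0.269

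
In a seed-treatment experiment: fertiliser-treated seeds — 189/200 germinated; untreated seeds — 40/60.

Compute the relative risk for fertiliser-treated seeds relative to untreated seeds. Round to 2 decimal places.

risk, fertiliser-treated seeds = 189/200 = 0.9450
risk, untreated seeds = 40/60 = 0.6667
RR = 0.9450 / 0.6667 = 1.42

RR: 1.42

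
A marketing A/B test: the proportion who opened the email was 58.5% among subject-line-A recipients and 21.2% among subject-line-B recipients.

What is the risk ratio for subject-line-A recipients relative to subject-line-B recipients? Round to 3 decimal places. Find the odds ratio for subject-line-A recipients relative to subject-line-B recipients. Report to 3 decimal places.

RR = 0.5850 / 0.2120 = 2.759
odds, subject-line-A recipients = 0.5850/0.4150 = 1.4096
odds, subject-line-B recipients = 0.2120/0.7880 = 0.2690
OR = 1.4096 / 0.2690 = 5.240

RR = 2.759; OR = 5.240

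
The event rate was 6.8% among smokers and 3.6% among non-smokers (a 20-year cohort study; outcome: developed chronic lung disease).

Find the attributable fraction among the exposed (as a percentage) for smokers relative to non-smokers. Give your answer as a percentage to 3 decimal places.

AR% = (0.06800 − 0.03600) / 0.06800 = 0.4706 → 47.059%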